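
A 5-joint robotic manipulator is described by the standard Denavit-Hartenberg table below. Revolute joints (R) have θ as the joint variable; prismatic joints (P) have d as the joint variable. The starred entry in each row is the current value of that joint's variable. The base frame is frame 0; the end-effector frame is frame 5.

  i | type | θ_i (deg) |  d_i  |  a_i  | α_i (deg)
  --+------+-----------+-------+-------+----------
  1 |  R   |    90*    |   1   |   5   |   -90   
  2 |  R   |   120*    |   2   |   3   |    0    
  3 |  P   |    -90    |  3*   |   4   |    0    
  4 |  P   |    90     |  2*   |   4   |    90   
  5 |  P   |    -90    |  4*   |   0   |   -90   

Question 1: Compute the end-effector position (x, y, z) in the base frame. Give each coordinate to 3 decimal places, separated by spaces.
after link 1: o_1 = (0.0000, 5.0000, 1.0000)
after link 2: o_2 = (-2.0000, 3.5000, -1.5981)
after link 3: o_3 = (-5.0000, 6.9641, -3.5981)
after link 4: o_4 = (-7.0000, 4.9641, -7.0622)
after link 5: o_5 = (-7.0000, 8.4282, -9.0622)

-7.000 8.428 -9.062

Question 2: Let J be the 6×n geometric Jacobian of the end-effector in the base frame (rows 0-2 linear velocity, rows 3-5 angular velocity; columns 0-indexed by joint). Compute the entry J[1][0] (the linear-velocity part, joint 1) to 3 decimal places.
-7.000

axis z_0 = ẑ; lever o_n−o_0 = (-7.0000,8.4282,-9.0622)
cross product → J_v[:, 0] = (-8.4282,-7.0000,0.0000)
J_ω[:, 0] = z_0
entry J[1][0] = -7.0000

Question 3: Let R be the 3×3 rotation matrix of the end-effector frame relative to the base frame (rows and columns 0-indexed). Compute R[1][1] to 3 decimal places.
End-effector y-axis (col 1 of R) = (0.0000,-0.8660,0.5000)
R[1][1] = -0.8660

-0.866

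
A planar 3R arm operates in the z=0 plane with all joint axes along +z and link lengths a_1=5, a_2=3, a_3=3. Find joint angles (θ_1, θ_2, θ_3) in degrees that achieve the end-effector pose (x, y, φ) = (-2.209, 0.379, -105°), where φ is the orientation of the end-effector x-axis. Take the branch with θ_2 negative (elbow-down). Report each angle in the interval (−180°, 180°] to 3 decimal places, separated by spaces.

150.002 -134.993 -120.009

wrist centre = target − a_3·(cos φ, sin φ) = (-1.4325, 3.2768)
cos θ_2 = (12.7894−5²−3²)/(2·5·3) = -0.7070; θ_2 = -134.9928° (elbow-down)
β = atan2(3.2768,-1.4325) = 113.6140°; ψ = atan2(-2.1216,2.8789) = -36.3877°
θ_1 = β − ψ = 150.0017°
θ_3 = φ − θ_1 − θ_2 = -120.0088° (wrapped to (-180°,180°])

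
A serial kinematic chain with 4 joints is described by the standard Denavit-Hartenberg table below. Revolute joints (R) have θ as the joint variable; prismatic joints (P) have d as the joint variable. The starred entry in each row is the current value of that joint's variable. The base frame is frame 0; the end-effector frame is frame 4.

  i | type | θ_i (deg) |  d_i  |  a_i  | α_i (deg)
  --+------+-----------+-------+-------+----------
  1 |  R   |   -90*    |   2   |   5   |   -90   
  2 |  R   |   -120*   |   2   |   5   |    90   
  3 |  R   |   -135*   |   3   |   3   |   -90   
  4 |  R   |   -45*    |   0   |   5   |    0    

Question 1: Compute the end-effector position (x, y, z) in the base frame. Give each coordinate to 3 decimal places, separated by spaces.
-2.621 0.849 -0.940

after link 1: o_1 = (0.0000, -5.0000, 2.0000)
after link 2: o_2 = (2.0000, -2.5000, 6.3301)
after link 3: o_3 = (-0.1213, -0.9626, 2.9930)
after link 4: o_4 = (-2.6213, 0.8493, -0.9398)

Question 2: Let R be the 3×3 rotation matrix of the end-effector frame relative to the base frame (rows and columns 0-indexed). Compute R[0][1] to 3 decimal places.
-0.500

End-effector y-axis (col 1 of R) = (-0.5000,-0.8624,-0.0795)
R[0][1] = -0.5000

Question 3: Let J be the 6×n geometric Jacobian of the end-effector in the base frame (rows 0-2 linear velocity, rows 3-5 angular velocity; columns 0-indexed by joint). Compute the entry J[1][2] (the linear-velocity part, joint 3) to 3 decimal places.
axis z_2 = (0.0000,0.8660,-0.5000); lever o_n−o_2 = (-4.6213,3.3493,-7.2699)
cross product → J_v[:, 2] = (-4.6213,2.3107,4.0022)
J_ω[:, 2] = z_2
entry J[1][2] = 2.3107

2.311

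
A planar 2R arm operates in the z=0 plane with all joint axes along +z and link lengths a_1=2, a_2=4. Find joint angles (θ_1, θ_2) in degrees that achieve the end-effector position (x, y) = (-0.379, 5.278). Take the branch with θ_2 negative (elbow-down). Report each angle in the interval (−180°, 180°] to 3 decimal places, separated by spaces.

134.998 -59.996

cos θ_2 = (28.0009−2²−4²)/(2·2·4) = 0.5001; θ_2 = -59.9962° (elbow-down)
β = atan2(5.2780,-0.3790) = 94.1072°; ψ = atan2(-3.4640,4.0002) = -40.8907°
θ_1 = β − ψ = 134.9979°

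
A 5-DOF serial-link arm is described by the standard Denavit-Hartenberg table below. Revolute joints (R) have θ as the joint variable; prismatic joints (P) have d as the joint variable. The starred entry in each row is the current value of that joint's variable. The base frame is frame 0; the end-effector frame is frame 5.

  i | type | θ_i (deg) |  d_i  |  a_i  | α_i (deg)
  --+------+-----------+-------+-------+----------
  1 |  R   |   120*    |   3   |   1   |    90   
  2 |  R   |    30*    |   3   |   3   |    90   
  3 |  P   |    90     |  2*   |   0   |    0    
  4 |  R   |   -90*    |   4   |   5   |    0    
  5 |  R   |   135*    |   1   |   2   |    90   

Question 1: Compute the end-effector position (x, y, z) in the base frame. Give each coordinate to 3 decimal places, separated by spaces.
-1.279 11.044 0.231

after link 1: o_1 = (-0.5000, 0.8660, 3.0000)
after link 2: o_2 = (0.7990, 4.6160, 4.5000)
after link 3: o_3 = (0.2990, 5.4821, 2.7679)
after link 4: o_4 = (-2.8660, 10.9641, 1.8038)
after link 5: o_5 = (-1.2789, 11.0436, 0.2307)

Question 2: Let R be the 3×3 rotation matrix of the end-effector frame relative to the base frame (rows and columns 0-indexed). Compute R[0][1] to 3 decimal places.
-0.250

End-effector y-axis (col 1 of R) = (-0.2500,0.4330,-0.8660)
R[0][1] = -0.2500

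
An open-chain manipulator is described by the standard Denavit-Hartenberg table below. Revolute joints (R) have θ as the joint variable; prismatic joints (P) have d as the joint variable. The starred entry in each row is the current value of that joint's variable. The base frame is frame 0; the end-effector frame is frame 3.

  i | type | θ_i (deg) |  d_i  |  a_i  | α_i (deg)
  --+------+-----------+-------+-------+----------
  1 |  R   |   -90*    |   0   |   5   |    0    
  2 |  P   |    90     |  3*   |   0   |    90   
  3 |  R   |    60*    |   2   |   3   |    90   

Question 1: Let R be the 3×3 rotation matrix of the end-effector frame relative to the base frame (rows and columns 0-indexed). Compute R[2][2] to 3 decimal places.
-0.500

End-effector z-axis (col 2 of R) = (0.8660,-0.0000,-0.5000)
R[2][2] = -0.5000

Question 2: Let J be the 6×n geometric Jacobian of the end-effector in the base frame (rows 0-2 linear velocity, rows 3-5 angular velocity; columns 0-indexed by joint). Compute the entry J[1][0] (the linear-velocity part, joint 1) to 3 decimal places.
1.500

axis z_0 = ẑ; lever o_n−o_0 = (1.5000,-7.0000,5.5981)
cross product → J_v[:, 0] = (7.0000,1.5000,-0.0000)
J_ω[:, 0] = z_0
entry J[1][0] = 1.5000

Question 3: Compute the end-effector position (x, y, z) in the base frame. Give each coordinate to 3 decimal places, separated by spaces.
after link 1: o_1 = (0.0000, -5.0000, 0.0000)
after link 2: o_2 = (0.0000, -5.0000, 3.0000)
after link 3: o_3 = (1.5000, -7.0000, 5.5981)

1.500 -7.000 5.598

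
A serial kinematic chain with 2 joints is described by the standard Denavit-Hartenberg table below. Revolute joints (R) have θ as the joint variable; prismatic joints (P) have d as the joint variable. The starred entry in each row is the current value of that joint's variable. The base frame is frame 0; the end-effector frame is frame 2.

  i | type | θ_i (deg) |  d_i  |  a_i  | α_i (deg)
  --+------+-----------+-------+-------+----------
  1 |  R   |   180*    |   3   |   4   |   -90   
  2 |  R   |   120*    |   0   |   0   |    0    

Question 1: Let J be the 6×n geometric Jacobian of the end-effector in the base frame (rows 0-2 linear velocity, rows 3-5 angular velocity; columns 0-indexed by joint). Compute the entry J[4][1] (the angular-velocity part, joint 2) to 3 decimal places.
axis z_1 = (-0.0000,-1.0000,0.0000); lever o_n−o_1 = (0.0000,0.0000,0.0000)
cross product → J_v[:, 1] = (-0.0000,0.0000,0.0000)
J_ω[:, 1] = z_1
entry J[4][1] = -1.0000

-1.000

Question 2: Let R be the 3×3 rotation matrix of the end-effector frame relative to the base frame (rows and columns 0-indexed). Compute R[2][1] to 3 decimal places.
0.500

End-effector y-axis (col 1 of R) = (0.8660,-0.0000,0.5000)
R[2][1] = 0.5000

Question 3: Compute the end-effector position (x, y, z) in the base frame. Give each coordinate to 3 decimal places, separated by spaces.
-4.000 0.000 3.000

after link 1: o_1 = (-4.0000, 0.0000, 3.0000)
after link 2: o_2 = (-4.0000, 0.0000, 3.0000)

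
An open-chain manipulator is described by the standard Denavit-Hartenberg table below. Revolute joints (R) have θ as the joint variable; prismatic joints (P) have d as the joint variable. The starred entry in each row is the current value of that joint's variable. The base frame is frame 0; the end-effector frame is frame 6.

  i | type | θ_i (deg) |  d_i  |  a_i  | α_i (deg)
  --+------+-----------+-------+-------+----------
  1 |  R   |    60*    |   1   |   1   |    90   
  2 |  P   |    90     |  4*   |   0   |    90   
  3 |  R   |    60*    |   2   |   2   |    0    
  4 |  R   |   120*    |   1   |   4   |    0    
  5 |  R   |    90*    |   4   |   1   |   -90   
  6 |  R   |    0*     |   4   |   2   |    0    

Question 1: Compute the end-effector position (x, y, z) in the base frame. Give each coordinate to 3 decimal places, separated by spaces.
6.366 5.562 2.000

after link 1: o_1 = (0.5000, 0.8660, 1.0000)
after link 2: o_2 = (3.9641, -1.1340, 1.0000)
after link 3: o_3 = (6.4641, -0.2679, 2.0000)
after link 4: o_4 = (6.9641, 0.5981, -2.0000)
after link 5: o_5 = (8.0981, 4.5622, -2.0000)
after link 6: o_6 = (6.3660, 5.5622, 2.0000)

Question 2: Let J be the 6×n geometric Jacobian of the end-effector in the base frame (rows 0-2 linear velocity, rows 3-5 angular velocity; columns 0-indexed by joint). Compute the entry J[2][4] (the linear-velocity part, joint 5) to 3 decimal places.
axis z_4 = (0.5000,0.8660,-0.0000); lever o_n−o_4 = (-0.5981,4.9641,4.0000)
cross product → J_v[:, 4] = (3.4641,-2.0000,3.0000)
J_ω[:, 4] = z_4
entry J[2][4] = 3.0000

3.000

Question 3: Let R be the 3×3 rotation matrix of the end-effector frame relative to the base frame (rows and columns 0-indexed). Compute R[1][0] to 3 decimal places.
0.500

End-effector x-axis (col 0 of R) = (-0.8660,0.5000,-0.0000)
R[1][0] = 0.5000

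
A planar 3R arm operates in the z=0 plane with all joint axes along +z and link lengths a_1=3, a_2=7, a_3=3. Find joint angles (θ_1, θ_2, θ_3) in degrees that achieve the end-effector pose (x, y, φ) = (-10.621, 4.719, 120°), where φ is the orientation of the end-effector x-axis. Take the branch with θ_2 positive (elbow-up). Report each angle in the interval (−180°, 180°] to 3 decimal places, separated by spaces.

134.991 45.015 -60.006

wrist centre = target − a_3·(cos φ, sin φ) = (-9.1210, 2.1209)
cos θ_2 = (87.6910−3²−7²)/(2·3·7) = 0.7069; θ_2 = 45.0145° (elbow-up)
β = atan2(2.1209,-9.1210) = 166.9095°; ψ = atan2(4.9510,7.9485) = 31.9182°
θ_1 = β − ψ = 134.9913°
θ_3 = φ − θ_1 − θ_2 = -60.0059° (wrapped to (-180°,180°])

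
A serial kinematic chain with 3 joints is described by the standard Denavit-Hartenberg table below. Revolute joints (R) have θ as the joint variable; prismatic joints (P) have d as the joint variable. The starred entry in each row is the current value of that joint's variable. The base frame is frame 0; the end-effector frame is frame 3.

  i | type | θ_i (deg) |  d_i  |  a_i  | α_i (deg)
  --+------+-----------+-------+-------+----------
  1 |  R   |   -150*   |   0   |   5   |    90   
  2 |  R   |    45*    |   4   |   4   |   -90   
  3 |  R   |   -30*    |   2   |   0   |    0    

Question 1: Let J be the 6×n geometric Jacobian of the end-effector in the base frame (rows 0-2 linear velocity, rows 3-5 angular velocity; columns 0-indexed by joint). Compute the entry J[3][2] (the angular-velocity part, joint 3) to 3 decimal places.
axis z_2 = (0.6124,0.3536,0.7071); lever o_n−o_2 = (1.2247,0.7071,1.4142)
cross product → J_v[:, 2] = (0.0000,0.0000,-0.0000)
J_ω[:, 2] = z_2
entry J[3][2] = 0.6124

0.612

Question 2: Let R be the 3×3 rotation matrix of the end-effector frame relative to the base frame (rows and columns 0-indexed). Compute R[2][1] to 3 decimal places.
End-effector y-axis (col 1 of R) = (0.1268,-0.9268,0.3536)
R[2][1] = 0.3536

0.354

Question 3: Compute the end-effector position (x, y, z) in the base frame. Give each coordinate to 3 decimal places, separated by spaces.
after link 1: o_1 = (-4.3301, -2.5000, 0.0000)
after link 2: o_2 = (-8.7796, -0.4501, 2.8284)
after link 3: o_3 = (-7.5549, 0.2570, 4.2426)

-7.555 0.257 4.243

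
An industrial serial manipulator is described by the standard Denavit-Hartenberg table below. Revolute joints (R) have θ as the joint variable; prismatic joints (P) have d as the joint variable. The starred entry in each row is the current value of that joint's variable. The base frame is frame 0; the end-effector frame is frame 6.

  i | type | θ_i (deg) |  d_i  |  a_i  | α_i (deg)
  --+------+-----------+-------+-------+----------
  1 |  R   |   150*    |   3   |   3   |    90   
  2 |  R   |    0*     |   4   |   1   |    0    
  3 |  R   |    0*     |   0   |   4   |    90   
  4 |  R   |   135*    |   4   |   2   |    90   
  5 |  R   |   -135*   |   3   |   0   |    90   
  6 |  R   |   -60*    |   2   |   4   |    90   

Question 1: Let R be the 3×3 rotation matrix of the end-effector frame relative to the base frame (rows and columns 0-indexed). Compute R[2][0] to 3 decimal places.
End-effector x-axis (col 0 of R) = (-0.1174,-0.9280,0.3536)
R[2][0] = 0.3536

0.354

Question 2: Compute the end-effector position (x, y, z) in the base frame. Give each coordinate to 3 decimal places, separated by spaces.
after link 1: o_1 = (-2.5981, 1.5000, 3.0000)
after link 2: o_2 = (-1.4641, 5.4641, 3.0000)
after link 3: o_3 = (-4.9282, 7.4641, 3.0000)
after link 4: o_4 = (-2.9964, 7.9817, -1.0000)
after link 5: o_5 = (-3.7728, 10.8795, -1.0000)
after link 6: o_6 = (-5.6083, 6.8014, -1.0000)

-5.608 6.801 -1.000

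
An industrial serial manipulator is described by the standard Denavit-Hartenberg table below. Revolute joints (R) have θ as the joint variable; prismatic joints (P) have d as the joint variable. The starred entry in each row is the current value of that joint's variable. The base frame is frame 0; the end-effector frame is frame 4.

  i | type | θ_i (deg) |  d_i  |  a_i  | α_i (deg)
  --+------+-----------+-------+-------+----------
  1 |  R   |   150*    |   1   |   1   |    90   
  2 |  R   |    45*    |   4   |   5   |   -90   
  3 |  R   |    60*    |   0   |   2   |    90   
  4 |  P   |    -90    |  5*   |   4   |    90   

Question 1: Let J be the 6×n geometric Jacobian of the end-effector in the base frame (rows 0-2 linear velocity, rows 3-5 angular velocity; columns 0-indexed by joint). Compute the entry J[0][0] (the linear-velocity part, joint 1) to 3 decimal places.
axis z_0 = ẑ; lever o_n−o_0 = (-7.2574,9.6956,5.4761)
cross product → J_v[:, 0] = (-9.6956,-7.2574,0.0000)
J_ω[:, 0] = z_0
entry J[0][0] = -9.6956

-9.696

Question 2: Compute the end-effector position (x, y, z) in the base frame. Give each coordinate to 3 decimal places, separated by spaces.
after link 1: o_1 = (-0.8660, 0.5000, 1.0000)
after link 2: o_2 = (-1.9279, 5.7319, 4.5355)
after link 3: o_3 = (-3.4063, 4.5854, 5.2426)
after link 4: o_4 = (-7.2574, 9.6956, 5.4761)

-7.257 9.696 5.476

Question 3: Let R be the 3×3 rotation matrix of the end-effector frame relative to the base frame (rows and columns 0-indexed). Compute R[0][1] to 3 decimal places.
-0.280

End-effector y-axis (col 1 of R) = (-0.2803,0.7392,0.6124)
R[0][1] = -0.2803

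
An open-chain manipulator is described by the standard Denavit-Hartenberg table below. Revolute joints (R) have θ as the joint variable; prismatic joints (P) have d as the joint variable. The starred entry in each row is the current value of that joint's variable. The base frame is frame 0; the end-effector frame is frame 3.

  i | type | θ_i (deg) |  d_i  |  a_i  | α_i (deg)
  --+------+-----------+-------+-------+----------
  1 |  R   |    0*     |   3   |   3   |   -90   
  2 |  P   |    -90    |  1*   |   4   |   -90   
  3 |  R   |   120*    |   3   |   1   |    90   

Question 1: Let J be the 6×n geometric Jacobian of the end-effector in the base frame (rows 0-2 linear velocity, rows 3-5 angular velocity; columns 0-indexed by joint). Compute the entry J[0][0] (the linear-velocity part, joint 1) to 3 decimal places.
-0.134

axis z_0 = ẑ; lever o_n−o_0 = (6.0000,0.1340,6.5000)
cross product → J_v[:, 0] = (-0.1340,6.0000,0.0000)
J_ω[:, 0] = z_0
entry J[0][0] = -0.1340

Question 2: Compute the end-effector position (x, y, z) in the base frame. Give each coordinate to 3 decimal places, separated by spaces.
after link 1: o_1 = (3.0000, 0.0000, 3.0000)
after link 2: o_2 = (3.0000, 1.0000, 7.0000)
after link 3: o_3 = (6.0000, 0.1340, 6.5000)

6.000 0.134 6.500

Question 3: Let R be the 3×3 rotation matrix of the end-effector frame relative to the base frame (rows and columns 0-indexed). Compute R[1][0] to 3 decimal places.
End-effector x-axis (col 0 of R) = (0.0000,-0.8660,-0.5000)
R[1][0] = -0.8660

-0.866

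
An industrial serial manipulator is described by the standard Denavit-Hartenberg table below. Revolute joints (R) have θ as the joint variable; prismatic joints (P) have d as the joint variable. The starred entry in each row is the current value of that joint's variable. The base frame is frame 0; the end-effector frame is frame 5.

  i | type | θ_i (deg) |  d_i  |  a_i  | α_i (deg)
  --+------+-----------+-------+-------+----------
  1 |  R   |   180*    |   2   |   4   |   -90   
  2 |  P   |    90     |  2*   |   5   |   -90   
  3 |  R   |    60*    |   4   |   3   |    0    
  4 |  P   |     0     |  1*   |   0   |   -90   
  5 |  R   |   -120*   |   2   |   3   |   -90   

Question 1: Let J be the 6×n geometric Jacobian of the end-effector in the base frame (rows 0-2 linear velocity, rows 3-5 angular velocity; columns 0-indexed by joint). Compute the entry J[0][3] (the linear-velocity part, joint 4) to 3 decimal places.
prismatic axis z_3 = (1.0000,-0.0000,-0.0000)
J_v[:, 3] = z_3; J_ω[:, 3] = (0,0,0)
entry J[0][3] = 1.0000

1.000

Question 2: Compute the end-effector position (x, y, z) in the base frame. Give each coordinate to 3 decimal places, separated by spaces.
3.598 0.299 -2.018

after link 1: o_1 = (-4.0000, 0.0000, 2.0000)
after link 2: o_2 = (-4.0000, -2.0000, -3.0000)
after link 3: o_3 = (-0.0000, 0.5981, -4.5000)
after link 4: o_4 = (1.0000, 0.5981, -4.5000)
after link 5: o_5 = (3.5981, 0.2990, -2.0179)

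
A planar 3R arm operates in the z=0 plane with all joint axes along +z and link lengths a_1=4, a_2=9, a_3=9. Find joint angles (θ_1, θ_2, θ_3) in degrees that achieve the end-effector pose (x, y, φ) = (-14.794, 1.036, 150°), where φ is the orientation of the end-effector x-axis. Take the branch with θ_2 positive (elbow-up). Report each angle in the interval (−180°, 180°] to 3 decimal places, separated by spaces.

wrist centre = target − a_3·(cos φ, sin φ) = (-6.9998, -3.4640)
cos θ_2 = (60.9961−4²−9²)/(2·4·9) = -0.5001; θ_2 = 120.0036° (elbow-up)
β = atan2(-3.4640,-6.9998) = -153.6704°; ψ = atan2(7.7939,-0.5005) = 93.6742°
θ_1 = β − ψ = -247.3446°
θ_3 = φ − θ_1 − θ_2 = -82.6590° (wrapped to (-180°,180°])

112.655 120.004 -82.659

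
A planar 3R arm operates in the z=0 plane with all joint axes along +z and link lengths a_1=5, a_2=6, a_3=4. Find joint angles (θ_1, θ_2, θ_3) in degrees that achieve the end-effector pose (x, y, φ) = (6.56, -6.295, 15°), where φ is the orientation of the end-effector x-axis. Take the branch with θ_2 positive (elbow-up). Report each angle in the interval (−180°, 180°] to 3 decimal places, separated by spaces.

-119.998 89.997 45.001

wrist centre = target − a_3·(cos φ, sin φ) = (2.6963, -7.3303)
cos θ_2 = (61.0030−5²−6²)/(2·5·6) = 0.0000; θ_2 = 89.9972° (elbow-up)
β = atan2(-7.3303,2.6963) = -69.8050°; ψ = atan2(6.0000,5.0003) = 50.1928°
θ_1 = β − ψ = -119.9977°
θ_3 = φ − θ_1 − θ_2 = 45.0005° (wrapped to (-180°,180°])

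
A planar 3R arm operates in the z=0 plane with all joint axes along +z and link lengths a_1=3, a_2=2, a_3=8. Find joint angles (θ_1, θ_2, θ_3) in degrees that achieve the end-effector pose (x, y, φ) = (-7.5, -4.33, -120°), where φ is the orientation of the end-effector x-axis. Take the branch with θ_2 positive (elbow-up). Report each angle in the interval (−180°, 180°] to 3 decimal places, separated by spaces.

wrist centre = target − a_3·(cos φ, sin φ) = (-3.5000, 2.5982)
cos θ_2 = (19.0007−3²−2²)/(2·3·2) = 0.5001; θ_2 = 59.9964° (elbow-up)
β = atan2(2.5982,-3.5000) = 143.4119°; ψ = atan2(1.7320,4.0001) = 23.4119°
θ_1 = β − ψ = 120.0000°
θ_3 = φ − θ_1 − θ_2 = 60.0036° (wrapped to (-180°,180°])

120.000 59.996 60.004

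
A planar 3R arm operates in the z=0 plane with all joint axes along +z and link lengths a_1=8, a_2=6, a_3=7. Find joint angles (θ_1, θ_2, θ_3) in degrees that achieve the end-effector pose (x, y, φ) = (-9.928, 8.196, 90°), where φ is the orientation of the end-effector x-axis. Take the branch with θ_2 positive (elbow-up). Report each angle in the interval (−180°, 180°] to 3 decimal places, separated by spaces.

wrist centre = target − a_3·(cos φ, sin φ) = (-9.9280, 1.1960)
cos θ_2 = (99.9956−8²−6²)/(2·8·6) = -0.0000; θ_2 = 90.0026° (elbow-up)
β = atan2(1.1960,-9.9280) = 173.1308°; ψ = atan2(6.0000,7.9997) = 36.8708°
θ_1 = β − ψ = 136.2600°
θ_3 = φ − θ_1 − θ_2 = -136.2626° (wrapped to (-180°,180°])

136.260 90.003 -136.263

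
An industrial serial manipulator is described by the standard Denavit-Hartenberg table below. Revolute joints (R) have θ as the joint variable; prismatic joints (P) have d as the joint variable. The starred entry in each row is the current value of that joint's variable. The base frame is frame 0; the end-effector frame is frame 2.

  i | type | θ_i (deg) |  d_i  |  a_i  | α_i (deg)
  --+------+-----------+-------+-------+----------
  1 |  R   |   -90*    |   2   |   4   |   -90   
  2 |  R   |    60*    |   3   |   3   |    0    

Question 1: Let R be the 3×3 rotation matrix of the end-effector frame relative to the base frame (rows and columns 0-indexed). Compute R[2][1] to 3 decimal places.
-0.500

End-effector y-axis (col 1 of R) = (-0.0000,0.8660,-0.5000)
R[2][1] = -0.5000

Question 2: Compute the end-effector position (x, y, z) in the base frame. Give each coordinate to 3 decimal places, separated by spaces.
3.000 -5.500 -0.598

after link 1: o_1 = (0.0000, -4.0000, 2.0000)
after link 2: o_2 = (3.0000, -5.5000, -0.5981)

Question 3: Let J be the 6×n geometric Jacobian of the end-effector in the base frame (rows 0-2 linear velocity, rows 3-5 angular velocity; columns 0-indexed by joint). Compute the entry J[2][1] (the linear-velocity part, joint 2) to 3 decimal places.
-1.500

axis z_1 = (1.0000,0.0000,0.0000); lever o_n−o_1 = (3.0000,-1.5000,-2.5981)
cross product → J_v[:, 1] = (-0.0000,2.5981,-1.5000)
J_ω[:, 1] = z_1
entry J[2][1] = -1.5000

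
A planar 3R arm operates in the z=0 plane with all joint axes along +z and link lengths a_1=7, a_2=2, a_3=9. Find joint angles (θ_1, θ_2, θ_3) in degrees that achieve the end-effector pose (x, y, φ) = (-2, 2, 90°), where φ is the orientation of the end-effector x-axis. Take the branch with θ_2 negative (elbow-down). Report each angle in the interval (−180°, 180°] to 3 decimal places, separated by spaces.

-90.000 -90.000 -90.000

wrist centre = target − a_3·(cos φ, sin φ) = (-2.0000, -7.0000)
cos θ_2 = (53.0000−7²−2²)/(2·7·2) = 0.0000; θ_2 = -90.0000° (elbow-down)
β = atan2(-7.0000,-2.0000) = -105.9454°; ψ = atan2(-2.0000,7.0000) = -15.9454°
θ_1 = β − ψ = -90.0000°
θ_3 = φ − θ_1 − θ_2 = -90.0000° (wrapped to (-180°,180°])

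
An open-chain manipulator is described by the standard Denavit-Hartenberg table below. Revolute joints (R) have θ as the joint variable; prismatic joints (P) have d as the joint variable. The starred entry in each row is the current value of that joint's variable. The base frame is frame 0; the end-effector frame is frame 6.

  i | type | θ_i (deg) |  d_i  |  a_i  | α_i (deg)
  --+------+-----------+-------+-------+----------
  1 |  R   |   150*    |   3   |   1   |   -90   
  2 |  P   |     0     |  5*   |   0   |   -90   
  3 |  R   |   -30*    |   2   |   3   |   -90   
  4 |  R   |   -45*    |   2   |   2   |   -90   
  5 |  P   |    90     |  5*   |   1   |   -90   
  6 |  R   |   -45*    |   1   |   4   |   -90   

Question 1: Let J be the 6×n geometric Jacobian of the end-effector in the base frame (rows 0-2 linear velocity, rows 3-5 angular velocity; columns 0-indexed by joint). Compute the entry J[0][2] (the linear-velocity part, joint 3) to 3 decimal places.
axis z_2 = (-0.0000,-0.0000,-1.0000); lever o_n−o_2 = (-9.2426,-1.8284,2.8284)
cross product → J_v[:, 2] = (-1.8284,9.2426,-0.0000)
J_ω[:, 2] = z_2
entry J[0][2] = -1.8284

-1.828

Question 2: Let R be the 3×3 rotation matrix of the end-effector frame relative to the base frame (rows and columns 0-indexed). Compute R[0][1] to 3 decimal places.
-0.707

End-effector y-axis (col 1 of R) = (-0.7071,-0.0000,-0.7071)
R[0][1] = -0.7071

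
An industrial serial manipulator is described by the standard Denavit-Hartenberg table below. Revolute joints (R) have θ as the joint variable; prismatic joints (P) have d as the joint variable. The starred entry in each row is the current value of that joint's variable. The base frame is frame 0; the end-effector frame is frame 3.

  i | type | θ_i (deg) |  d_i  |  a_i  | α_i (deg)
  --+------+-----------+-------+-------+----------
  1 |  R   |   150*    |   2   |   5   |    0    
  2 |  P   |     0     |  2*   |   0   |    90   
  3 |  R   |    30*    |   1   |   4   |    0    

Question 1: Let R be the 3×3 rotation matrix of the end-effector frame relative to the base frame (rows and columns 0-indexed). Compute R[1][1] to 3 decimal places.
-0.250

End-effector y-axis (col 1 of R) = (0.4330,-0.2500,0.8660)
R[1][1] = -0.2500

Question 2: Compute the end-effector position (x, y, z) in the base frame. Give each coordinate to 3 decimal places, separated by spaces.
after link 1: o_1 = (-4.3301, 2.5000, 2.0000)
after link 2: o_2 = (-4.3301, 2.5000, 4.0000)
after link 3: o_3 = (-6.8301, 5.0981, 6.0000)

-6.830 5.098 6.000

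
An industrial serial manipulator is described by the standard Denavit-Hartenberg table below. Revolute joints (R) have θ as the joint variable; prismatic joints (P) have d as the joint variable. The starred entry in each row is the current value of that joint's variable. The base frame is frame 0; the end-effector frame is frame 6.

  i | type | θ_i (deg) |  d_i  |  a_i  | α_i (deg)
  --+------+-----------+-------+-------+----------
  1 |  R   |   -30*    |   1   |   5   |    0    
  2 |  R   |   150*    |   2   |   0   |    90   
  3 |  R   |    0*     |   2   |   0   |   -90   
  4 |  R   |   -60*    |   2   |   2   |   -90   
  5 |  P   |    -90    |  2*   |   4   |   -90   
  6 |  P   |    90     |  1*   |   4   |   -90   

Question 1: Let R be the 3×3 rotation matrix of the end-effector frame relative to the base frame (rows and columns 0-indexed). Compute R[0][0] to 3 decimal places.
0.866

End-effector x-axis (col 0 of R) = (0.8660,-0.5000,0.0000)
R[0][0] = 0.8660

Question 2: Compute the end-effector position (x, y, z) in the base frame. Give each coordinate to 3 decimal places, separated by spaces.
9.294 0.098 9.000

after link 1: o_1 = (4.3301, -2.5000, 1.0000)
after link 2: o_2 = (4.3301, -2.5000, 3.0000)
after link 3: o_3 = (6.0622, -1.5000, 3.0000)
after link 4: o_4 = (7.0622, 0.2321, 5.0000)
after link 5: o_5 = (5.3301, 1.2321, 9.0000)
after link 6: o_6 = (9.2942, 0.0981, 9.0000)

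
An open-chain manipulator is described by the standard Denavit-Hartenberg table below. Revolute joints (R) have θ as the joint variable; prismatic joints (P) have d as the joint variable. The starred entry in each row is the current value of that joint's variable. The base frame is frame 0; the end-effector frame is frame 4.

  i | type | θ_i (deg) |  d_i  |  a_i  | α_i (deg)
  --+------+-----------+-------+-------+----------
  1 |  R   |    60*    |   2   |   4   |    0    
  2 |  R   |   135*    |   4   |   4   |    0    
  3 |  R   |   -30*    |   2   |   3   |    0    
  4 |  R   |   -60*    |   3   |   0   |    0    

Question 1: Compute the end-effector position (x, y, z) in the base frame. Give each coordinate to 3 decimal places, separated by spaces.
-4.761 3.205 11.000

after link 1: o_1 = (2.0000, 3.4641, 2.0000)
after link 2: o_2 = (-1.8637, 2.4288, 6.0000)
after link 3: o_3 = (-4.7615, 3.2053, 8.0000)
after link 4: o_4 = (-4.7615, 3.2053, 11.0000)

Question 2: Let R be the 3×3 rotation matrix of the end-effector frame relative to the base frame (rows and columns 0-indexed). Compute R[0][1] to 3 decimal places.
End-effector y-axis (col 1 of R) = (-0.9659,-0.2588,0.0000)
R[0][1] = -0.9659

-0.966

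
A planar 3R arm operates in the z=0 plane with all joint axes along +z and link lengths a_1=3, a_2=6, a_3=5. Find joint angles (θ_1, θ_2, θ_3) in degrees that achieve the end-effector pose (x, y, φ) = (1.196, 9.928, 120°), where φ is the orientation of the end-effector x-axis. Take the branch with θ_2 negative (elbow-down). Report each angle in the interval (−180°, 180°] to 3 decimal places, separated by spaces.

120.004 -90.005 90.001

wrist centre = target − a_3·(cos φ, sin φ) = (3.6960, 5.5979)
cos θ_2 = (44.9966−3²−6²)/(2·3·6) = -0.0001; θ_2 = -90.0054° (elbow-down)
β = atan2(5.5979,3.6960) = 56.5652°; ψ = atan2(-6.0000,2.9994) = -63.4393°
θ_1 = β − ψ = 120.0045°
θ_3 = φ − θ_1 − θ_2 = 90.0010° (wrapped to (-180°,180°])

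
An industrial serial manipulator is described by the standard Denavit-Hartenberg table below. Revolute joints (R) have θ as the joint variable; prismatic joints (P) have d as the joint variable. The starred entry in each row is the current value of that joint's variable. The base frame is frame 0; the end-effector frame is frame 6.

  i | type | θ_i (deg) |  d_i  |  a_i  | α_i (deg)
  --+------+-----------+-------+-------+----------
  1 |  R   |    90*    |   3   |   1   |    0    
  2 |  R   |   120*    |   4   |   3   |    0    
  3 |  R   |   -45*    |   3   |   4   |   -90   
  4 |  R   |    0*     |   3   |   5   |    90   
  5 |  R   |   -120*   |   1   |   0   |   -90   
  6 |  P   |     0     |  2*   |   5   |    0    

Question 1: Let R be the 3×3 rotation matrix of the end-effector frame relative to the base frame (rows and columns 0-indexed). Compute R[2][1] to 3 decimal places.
-1.000

End-effector y-axis (col 1 of R) = (-0.0000,0.0000,-1.0000)
R[2][1] = -1.0000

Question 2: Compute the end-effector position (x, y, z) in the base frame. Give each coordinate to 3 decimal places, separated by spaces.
-9.947 3.881 11.000

after link 1: o_1 = (0.0000, 1.0000, 3.0000)
after link 2: o_2 = (-2.5981, -0.5000, 7.0000)
after link 3: o_3 = (-6.4618, 0.5353, 10.0000)
after link 4: o_4 = (-12.0679, -1.0684, 10.0000)
after link 5: o_5 = (-12.0679, -1.0684, 11.0000)
after link 6: o_6 = (-9.9465, 3.8813, 11.0000)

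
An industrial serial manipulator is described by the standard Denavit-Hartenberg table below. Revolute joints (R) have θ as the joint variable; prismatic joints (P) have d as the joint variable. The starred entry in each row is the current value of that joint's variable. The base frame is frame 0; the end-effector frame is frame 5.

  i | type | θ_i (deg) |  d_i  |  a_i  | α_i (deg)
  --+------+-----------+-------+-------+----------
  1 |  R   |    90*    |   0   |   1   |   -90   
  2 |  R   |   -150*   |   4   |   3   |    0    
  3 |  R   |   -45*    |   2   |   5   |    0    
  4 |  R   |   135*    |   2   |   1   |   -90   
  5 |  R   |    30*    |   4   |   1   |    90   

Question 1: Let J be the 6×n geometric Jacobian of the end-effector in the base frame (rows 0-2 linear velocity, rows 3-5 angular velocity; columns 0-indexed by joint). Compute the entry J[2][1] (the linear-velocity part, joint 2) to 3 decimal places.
axis z_1 = (-1.0000,0.0000,0.0000); lever o_n−o_1 = (-7.5000,-3.0306,-0.1781)
cross product → J_v[:, 1] = (0.0000,-0.1781,3.0306)
J_ω[:, 1] = z_1
entry J[2][1] = 3.0306

3.031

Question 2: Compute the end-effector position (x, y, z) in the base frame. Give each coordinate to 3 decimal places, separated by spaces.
-7.500 -2.031 -0.178

after link 1: o_1 = (0.0000, 1.0000, 0.0000)
after link 2: o_2 = (-4.0000, -1.5981, 1.5000)
after link 3: o_3 = (-6.0000, -6.4277, 0.2059)
after link 4: o_4 = (-8.0000, -5.9277, 1.0719)
after link 5: o_5 = (-7.5000, -2.0306, -0.1781)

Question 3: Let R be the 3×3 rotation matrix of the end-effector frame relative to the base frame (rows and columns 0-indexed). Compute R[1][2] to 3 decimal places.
End-effector z-axis (col 2 of R) = (-0.8660,0.2500,0.4330)
R[1][2] = 0.2500

0.250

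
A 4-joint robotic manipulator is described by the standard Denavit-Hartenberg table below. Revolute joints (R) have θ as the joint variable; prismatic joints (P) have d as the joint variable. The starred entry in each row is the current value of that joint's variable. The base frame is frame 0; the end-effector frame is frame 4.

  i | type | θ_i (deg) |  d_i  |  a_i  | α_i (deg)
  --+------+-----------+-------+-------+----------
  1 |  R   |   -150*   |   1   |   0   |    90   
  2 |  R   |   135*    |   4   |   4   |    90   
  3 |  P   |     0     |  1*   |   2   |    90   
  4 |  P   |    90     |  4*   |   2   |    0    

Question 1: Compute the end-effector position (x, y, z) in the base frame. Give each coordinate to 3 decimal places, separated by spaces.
after link 1: o_1 = (0.0000, 0.0000, 1.0000)
after link 2: o_2 = (0.4495, 4.8783, 3.8284)
after link 3: o_3 = (1.0619, 5.2319, 5.9497)
after link 4: o_4 = (1.8371, 1.0607, 7.3640)

1.837 1.061 7.364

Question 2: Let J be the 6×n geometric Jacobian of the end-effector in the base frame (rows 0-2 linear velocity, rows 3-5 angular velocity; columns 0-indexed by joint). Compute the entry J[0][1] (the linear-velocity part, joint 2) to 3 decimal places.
axis z_1 = (-0.5000,0.8660,0.0000); lever o_n−o_1 = (1.8371,1.0607,6.3640)
cross product → J_v[:, 1] = (5.5114,3.1820,-2.1213)
J_ω[:, 1] = z_1
entry J[0][1] = 5.5114

5.511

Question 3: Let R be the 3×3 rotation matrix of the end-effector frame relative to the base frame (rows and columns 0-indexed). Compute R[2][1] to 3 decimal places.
End-effector y-axis (col 1 of R) = (-0.6124,-0.3536,-0.7071)
R[2][1] = -0.7071

-0.707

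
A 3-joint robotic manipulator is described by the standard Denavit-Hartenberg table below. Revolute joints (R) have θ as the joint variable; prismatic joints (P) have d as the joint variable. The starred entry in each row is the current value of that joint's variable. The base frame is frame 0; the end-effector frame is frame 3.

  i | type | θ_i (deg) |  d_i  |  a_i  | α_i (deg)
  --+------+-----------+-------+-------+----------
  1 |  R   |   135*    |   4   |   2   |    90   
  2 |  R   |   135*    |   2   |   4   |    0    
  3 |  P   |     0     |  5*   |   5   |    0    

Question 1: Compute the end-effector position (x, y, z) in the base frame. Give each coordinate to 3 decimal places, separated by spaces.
after link 1: o_1 = (-1.4142, 1.4142, 4.0000)
after link 2: o_2 = (2.0000, 0.8284, 6.8284)
after link 3: o_3 = (8.0355, 1.8640, 10.3640)

8.036 1.864 10.364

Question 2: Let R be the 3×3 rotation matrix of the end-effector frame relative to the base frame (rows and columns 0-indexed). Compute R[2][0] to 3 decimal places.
End-effector x-axis (col 0 of R) = (0.5000,-0.5000,0.7071)
R[2][0] = 0.7071

0.707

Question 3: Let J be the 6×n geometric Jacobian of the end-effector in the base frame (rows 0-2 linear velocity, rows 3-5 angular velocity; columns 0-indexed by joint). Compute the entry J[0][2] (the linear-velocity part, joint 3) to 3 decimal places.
prismatic axis z_2 = (0.7071,0.7071,0.0000)
J_v[:, 2] = z_2; J_ω[:, 2] = (0,0,0)
entry J[0][2] = 0.7071

0.707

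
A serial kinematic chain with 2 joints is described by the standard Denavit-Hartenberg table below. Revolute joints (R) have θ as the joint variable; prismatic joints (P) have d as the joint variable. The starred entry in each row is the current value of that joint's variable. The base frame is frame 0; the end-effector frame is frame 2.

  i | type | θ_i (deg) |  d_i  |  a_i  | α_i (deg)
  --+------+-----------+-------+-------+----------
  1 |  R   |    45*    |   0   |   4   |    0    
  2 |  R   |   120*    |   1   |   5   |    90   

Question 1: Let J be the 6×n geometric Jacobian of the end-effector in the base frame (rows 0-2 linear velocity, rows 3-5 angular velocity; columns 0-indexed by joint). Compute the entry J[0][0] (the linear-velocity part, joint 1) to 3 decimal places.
axis z_0 = ẑ; lever o_n−o_0 = (-2.0012,4.1225,1.0000)
cross product → J_v[:, 0] = (-4.1225,-2.0012,0.0000)
J_ω[:, 0] = z_0
entry J[0][0] = -4.1225

-4.123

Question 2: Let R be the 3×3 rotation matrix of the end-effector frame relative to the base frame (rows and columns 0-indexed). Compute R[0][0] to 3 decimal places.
-0.966

End-effector x-axis (col 0 of R) = (-0.9659,0.2588,0.0000)
R[0][0] = -0.9659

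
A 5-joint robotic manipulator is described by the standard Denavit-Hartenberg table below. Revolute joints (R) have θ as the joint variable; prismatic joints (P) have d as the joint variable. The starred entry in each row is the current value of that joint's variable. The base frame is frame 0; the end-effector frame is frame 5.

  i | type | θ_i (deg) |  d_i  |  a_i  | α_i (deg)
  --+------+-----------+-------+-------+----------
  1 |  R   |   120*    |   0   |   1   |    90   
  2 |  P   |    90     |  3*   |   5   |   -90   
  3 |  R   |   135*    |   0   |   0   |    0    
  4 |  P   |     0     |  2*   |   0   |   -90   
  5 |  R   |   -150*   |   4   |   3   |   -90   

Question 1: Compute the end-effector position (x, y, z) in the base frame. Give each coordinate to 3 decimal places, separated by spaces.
7.889 1.668 4.009

after link 1: o_1 = (-0.5000, 0.8660, 0.0000)
after link 2: o_2 = (2.0981, 2.3660, 5.0000)
after link 3: o_3 = (2.0981, 2.3660, 5.0000)
after link 4: o_4 = (3.0981, 0.6340, 5.0000)
after link 5: o_5 = (7.8886, 1.6677, 4.0087)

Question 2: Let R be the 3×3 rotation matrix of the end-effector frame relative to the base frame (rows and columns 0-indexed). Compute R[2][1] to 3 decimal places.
End-effector y-axis (col 1 of R) = (-0.6124,-0.3536,0.7071)
R[2][1] = 0.7071

0.707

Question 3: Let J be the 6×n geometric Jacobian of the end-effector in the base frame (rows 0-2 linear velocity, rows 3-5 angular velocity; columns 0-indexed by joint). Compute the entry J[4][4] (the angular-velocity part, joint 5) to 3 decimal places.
axis z_4 = (0.6124,0.3536,-0.7071); lever o_n−o_4 = (4.7905,1.0337,-0.9913)
cross product → J_v[:, 4] = (0.3805,-2.7803,-1.0607)
J_ω[:, 4] = z_4
entry J[4][4] = 0.3536

0.354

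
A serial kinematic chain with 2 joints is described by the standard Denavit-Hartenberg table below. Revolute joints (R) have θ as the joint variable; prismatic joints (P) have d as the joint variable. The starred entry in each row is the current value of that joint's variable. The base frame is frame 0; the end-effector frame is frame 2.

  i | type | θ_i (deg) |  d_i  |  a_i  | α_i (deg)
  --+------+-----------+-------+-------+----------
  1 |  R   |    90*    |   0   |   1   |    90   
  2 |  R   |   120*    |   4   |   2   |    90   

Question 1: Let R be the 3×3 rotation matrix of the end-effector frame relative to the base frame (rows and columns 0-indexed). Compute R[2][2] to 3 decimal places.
0.500

End-effector z-axis (col 2 of R) = (0.0000,0.8660,0.5000)
R[2][2] = 0.5000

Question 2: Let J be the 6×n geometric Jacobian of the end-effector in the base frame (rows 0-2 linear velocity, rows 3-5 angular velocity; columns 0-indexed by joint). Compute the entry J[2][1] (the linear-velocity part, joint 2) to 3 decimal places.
-1.000

axis z_1 = (1.0000,-0.0000,0.0000); lever o_n−o_1 = (4.0000,-1.0000,1.7321)
cross product → J_v[:, 1] = (-0.0000,-1.7321,-1.0000)
J_ω[:, 1] = z_1
entry J[2][1] = -1.0000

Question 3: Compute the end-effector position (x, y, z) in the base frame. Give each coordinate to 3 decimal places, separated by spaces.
4.000 0.000 1.732

after link 1: o_1 = (0.0000, 1.0000, 0.0000)
after link 2: o_2 = (4.0000, 0.0000, 1.7321)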